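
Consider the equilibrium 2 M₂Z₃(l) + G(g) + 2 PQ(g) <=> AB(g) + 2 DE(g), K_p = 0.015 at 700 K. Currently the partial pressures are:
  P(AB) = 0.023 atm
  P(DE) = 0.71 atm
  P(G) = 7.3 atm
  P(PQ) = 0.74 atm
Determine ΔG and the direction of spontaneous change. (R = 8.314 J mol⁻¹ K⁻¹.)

(M₂Z₃ is a pure liquid — omitted from Q_p.)
Q_p = P(AB)·P(DE)² / (P(G)·P(PQ)²) = (0.023)·(0.71)² / ((7.3)·(0.74)²) = 0.00290
ΔG = RT ln(Q_p/K_p) = (8.314 J mol⁻¹ K⁻¹)(700 K) × ln(0.00290/0.015)
   = (5.820 kJ/mol)(-1.643) = -9.56 kJ/mol
ΔG < 0, so the forward reaction is spontaneous (proceeds forward).

ΔG = -9.56 kJ/mol; the forward reaction is spontaneous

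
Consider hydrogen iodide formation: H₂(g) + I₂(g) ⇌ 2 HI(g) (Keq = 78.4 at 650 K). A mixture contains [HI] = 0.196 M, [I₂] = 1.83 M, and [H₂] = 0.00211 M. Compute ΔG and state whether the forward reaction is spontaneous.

ΔG = -11.2 kJ/mol; the forward reaction is spontaneous

Q = [HI]² / ([H₂]·[I₂]) = (0.196)² / ((0.00211)·(1.83)) = 9.95
ΔG = RT ln(Q/Keq) = (8.314 J mol⁻¹ K⁻¹)(650 K) × ln(9.95/78.4)
   = (5.404 kJ/mol)(-2.064) = -11.2 kJ/mol
ΔG < 0, so the forward reaction is spontaneous (proceeds forward).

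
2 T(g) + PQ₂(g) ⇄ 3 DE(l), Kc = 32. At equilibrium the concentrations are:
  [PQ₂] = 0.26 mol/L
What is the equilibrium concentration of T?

(DE is a pure liquid — omitted from Kc.)
At equilibrium, Kc = 1 / ([T]²·[PQ₂]) = 32.
1 / (([T])²·(0.26)) = 32
[T]² = 0.120 ⇒ [T] = 0.35 mol/L

[T] = 0.35 mol/L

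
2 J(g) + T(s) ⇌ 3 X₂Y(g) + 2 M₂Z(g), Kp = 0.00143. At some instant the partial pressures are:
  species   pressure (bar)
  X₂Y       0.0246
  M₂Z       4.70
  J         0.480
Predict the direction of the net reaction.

(T is a pure solid — omitted from Qp.)
Qp = P(X₂Y)³·P(M₂Z)² / P(J)² = (0.0246)³·(4.70)² / (0.480)² = 0.00143
Qp = 0.00143 = Kp, so the system is already at equilibrium.

no net change (already at equilibrium)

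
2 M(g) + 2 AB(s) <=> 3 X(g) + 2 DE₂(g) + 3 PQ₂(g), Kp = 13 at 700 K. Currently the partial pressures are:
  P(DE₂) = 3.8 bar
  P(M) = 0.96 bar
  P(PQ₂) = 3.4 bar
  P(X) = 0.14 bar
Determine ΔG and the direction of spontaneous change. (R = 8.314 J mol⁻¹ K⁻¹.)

(AB is a pure solid — omitted from Qp.)
Qp = P(X)³·P(DE₂)²·P(PQ₂)³ / P(M)² = (0.14)³·(3.8)²·(3.4)³ / (0.96)² = 1.69
ΔG = RT ln(Qp/Kp) = (8.314 J mol⁻¹ K⁻¹)(700 K) × ln(1.69/13)
   = (5.820 kJ/mol)(-2.040) = -11.9 kJ/mol
ΔG < 0, so the forward reaction is spontaneous (proceeds forward).

ΔG = -11.9 kJ/mol; the forward reaction is spontaneous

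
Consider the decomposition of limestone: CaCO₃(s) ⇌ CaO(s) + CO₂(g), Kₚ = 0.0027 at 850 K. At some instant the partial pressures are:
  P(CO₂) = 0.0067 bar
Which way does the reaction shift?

toward reactants

(CaCO₃, CaO are pure solids — omitted from Qₚ.)
Qₚ = P(CO₂) = 0.0067
Qₚ = 0.0067 > Kₚ = 0.0027, so the reverse reaction proceeds.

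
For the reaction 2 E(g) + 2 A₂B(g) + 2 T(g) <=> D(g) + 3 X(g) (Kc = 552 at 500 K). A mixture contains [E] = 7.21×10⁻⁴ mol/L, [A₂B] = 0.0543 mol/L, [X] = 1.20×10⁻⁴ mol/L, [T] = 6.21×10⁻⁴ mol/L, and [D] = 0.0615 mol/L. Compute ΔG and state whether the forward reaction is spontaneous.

Qc = [D]·[X]³ / ([E]²·[A₂B]²·[T]²) = (0.0615)·(1.20×10⁻⁴)³ / ((7.21×10⁻⁴)²·(0.0543)²·(6.21×10⁻⁴)²) = 180
ΔG = RT ln(Qc/Kc) = (8.314 J mol⁻¹ K⁻¹)(500 K) × ln(180/552)
   = (4.157 kJ/mol)(-1.121) = -4.66 kJ/mol
ΔG < 0, so the forward reaction is spontaneous (proceeds forward).

ΔG = -4.66 kJ/mol; the forward reaction is spontaneous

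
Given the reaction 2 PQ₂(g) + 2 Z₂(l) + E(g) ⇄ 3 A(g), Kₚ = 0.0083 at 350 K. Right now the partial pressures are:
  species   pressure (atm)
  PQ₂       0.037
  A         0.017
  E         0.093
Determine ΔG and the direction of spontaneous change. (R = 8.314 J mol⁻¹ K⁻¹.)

(Z₂ is a pure liquid — omitted from Qₚ.)
Qₚ = P(A)³ / (P(PQ₂)²·P(E)) = (0.017)³ / ((0.037)²·(0.093)) = 0.0386
ΔG = RT ln(Qₚ/Kₚ) = (8.314 J mol⁻¹ K⁻¹)(350 K) × ln(0.0386/0.0083)
   = (2.910 kJ/mol)(1.537) = 4.47 kJ/mol
ΔG > 0, so the forward reaction is non-spontaneous (proceeds in reverse).

ΔG = 4.47 kJ/mol; the forward reaction is non-spontaneous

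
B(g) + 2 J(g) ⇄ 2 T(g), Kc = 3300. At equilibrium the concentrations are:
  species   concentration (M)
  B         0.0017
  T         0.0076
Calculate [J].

At equilibrium, Kc = [T]² / ([B]·[J]²) = 3300.
(0.0076)² / ((0.0017)·([J])²) = 3300
[J]² = 1.03e-5 ⇒ [J] = 0.0032 M

[J] = 0.0032 M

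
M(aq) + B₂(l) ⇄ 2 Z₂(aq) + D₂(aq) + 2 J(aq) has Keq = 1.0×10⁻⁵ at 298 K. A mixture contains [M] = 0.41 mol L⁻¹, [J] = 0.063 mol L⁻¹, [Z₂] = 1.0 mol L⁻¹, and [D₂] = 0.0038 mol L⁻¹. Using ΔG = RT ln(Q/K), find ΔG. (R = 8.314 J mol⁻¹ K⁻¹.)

(B₂ is a pure liquid — omitted from Q.)
Q = [Z₂]²·[D₂]·[J]² / [M] = (1.0)²·(0.0038)·(0.063)² / (0.41) = 3.68×10⁻⁵
ΔG = RT ln(Q/Keq) = (8.314 J mol⁻¹ K⁻¹)(298 K) × ln(3.68×10⁻⁵/1.0×10⁻⁵)
   = (2.478 kJ/mol)(1.303) = 3.23 kJ/mol
ΔG > 0, so the forward reaction is non-spontaneous (proceeds in reverse).

ΔG = 3.23 kJ/mol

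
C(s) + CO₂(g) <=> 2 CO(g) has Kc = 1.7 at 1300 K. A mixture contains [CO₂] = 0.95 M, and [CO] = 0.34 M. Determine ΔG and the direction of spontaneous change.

(C is a pure solid — omitted from Qc.)
Qc = [CO]² / [CO₂] = (0.34)² / (0.95) = 0.122
ΔG = RT ln(Qc/Kc) = (8.314 J mol⁻¹ K⁻¹)(1300 K) × ln(0.122/1.7)
   = (10.81 kJ/mol)(-2.634) = -28.5 kJ/mol
ΔG < 0, so the forward reaction is spontaneous (proceeds forward).

ΔG = -28.5 kJ/mol; the forward reaction is spontaneous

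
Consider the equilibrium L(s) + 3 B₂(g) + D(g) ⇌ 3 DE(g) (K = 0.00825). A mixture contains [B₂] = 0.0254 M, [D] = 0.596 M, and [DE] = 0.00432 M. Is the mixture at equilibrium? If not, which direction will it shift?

yes, at equilibrium

(L is a pure solid — omitted from Q.)
Q = [DE]³ / ([B₂]³·[D]) = (0.00432)³ / ((0.0254)³·(0.596)) = 0.00825
Q = 0.00825 = K; the system is at equilibrium.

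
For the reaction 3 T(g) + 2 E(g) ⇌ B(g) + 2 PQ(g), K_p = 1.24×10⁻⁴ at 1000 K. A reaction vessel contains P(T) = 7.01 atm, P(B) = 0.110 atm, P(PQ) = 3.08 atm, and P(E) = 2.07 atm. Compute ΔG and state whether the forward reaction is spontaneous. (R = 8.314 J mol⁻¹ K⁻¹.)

ΔG = 14.5 kJ/mol; the forward reaction is non-spontaneous

Q_p = P(B)·P(PQ)² / (P(T)³·P(E)²) = (0.110)·(3.08)² / ((7.01)³·(2.07)²) = 7.07×10⁻⁴
ΔG = RT ln(Q_p/K_p) = (8.314 J mol⁻¹ K⁻¹)(1000 K) × ln(7.07×10⁻⁴/1.24×10⁻⁴)
   = (8.314 kJ/mol)(1.741) = 14.5 kJ/mol
ΔG > 0, so the forward reaction is non-spontaneous (proceeds in reverse).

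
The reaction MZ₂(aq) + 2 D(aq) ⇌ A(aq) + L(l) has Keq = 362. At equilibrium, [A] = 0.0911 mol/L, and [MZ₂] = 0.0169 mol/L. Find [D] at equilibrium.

(L is a pure liquid — omitted from Keq.)
At equilibrium, Keq = [A] / ([MZ₂]·[D]²) = 362.
(0.0911) / ((0.0169)·([D])²) = 362
[D]² = 0.0149 ⇒ [D] = 0.122 mol/L

[D] = 0.122 mol/L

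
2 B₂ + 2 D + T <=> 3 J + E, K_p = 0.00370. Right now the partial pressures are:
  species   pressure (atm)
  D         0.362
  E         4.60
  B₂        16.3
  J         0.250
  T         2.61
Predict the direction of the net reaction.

in the forward direction

Q_p = P(J)³·P(E) / (P(B₂)²·P(D)²·P(T)) = (0.250)³·(4.60) / ((16.3)²·(0.362)²·(2.61)) = 7.91×10⁻⁴
Q_p = 7.91×10⁻⁴ < K_p = 0.00370, so the forward reaction proceeds.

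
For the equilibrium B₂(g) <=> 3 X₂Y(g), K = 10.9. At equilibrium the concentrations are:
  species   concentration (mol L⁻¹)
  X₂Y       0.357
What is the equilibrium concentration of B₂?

[B₂] = 0.00417 mol L⁻¹

At equilibrium, K = [X₂Y]³ / [B₂] = 10.9.
(0.357)³ / ([B₂]) = 10.9
[B₂] = 0.00417 mol L⁻¹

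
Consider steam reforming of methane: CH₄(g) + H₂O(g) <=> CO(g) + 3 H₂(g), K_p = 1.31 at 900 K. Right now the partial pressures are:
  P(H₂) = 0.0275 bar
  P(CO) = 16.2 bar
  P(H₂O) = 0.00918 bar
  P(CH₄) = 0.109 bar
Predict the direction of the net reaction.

to the right

Q_p = P(CO)·P(H₂)³ / (P(CH₄)·P(H₂O)) = (16.2)·(0.0275)³ / ((0.109)·(0.00918)) = 0.337
Q_p = 0.337 < K_p = 1.31, so the forward reaction proceeds.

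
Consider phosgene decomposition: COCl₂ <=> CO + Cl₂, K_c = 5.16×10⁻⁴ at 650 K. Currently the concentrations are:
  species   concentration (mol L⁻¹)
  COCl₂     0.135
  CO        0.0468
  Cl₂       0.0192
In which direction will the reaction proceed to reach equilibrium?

Q_c = [CO]·[Cl₂] / [COCl₂] = (0.0468)·(0.0192) / (0.135) = 0.00666
Q_c = 0.00666 > K_c = 5.16×10⁻⁴, so the reverse reaction proceeds.

toward reactants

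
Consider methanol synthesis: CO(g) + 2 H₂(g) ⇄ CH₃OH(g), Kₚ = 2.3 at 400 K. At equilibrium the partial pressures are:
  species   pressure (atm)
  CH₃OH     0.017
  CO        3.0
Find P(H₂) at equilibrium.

At equilibrium, Kₚ = P(CH₃OH) / (P(CO)·P(H₂)²) = 2.3.
(0.017) / ((3.0)·(P(H₂))²) = 2.3
P(H₂)² = 0.00246 ⇒ P(H₂) = 0.050 atm

P(H₂) = 0.050 atm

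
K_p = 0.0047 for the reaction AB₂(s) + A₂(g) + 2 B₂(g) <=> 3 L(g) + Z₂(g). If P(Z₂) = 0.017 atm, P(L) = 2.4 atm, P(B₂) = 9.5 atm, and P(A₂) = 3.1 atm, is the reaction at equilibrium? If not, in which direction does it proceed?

(AB₂ is a pure solid — omitted from Q_p.)
Q_p = P(L)³·P(Z₂) / (P(A₂)·P(B₂)²) = (2.4)³·(0.017) / ((3.1)·(9.5)²) = 8.4×10⁻⁴
Q_p = 8.4×10⁻⁴ < K_p = 0.0047, so the forward reaction proceeds.

forward (toward products)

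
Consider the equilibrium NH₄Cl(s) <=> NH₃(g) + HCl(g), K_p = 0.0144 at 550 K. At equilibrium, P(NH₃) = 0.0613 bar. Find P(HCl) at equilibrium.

(NH₄Cl is a pure solid — omitted from K_p.)
At equilibrium, K_p = P(NH₃)·P(HCl) = 0.0144.
(0.0613)·(P(HCl)) = 0.0144
P(HCl) = 0.235 bar

P(HCl) = 0.235 bar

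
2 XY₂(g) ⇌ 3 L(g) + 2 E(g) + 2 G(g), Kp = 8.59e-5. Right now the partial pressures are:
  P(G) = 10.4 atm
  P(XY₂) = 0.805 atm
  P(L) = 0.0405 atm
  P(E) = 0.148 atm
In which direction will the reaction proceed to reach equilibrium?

in the reverse direction

Qp = P(L)³·P(E)²·P(G)² / P(XY₂)² = (0.0405)³·(0.148)²·(10.4)² / (0.805)² = 2.43e-4
Qp = 2.43e-4 > Kp = 8.59e-5, so the reverse reaction proceeds.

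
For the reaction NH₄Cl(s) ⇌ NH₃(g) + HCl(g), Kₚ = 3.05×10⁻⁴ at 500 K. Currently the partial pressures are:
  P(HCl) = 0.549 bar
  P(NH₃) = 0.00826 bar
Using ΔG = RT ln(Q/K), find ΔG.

ΔG = 11.2 kJ/mol

(NH₄Cl is a pure solid — omitted from Qₚ.)
Qₚ = P(NH₃)·P(HCl) = (0.00826)·(0.549) = 0.00453
ΔG = RT ln(Qₚ/Kₚ) = (8.314 J mol⁻¹ K⁻¹)(500 K) × ln(0.00453/3.05×10⁻⁴)
   = (4.157 kJ/mol)(2.698) = 11.2 kJ/mol
ΔG > 0, so the forward reaction is non-spontaneous (proceeds in reverse).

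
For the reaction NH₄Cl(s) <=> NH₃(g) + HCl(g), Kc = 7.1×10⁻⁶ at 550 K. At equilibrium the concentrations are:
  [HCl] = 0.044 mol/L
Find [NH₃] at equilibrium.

(NH₄Cl is a pure solid — omitted from Kc.)
At equilibrium, Kc = [NH₃]·[HCl] = 7.1×10⁻⁶.
([NH₃])·(0.044) = 7.1×10⁻⁶
[NH₃] = 1.61×10⁻⁴ = 1.6×10⁻⁴ mol/L

[NH₃] = 1.6×10⁻⁴ mol/L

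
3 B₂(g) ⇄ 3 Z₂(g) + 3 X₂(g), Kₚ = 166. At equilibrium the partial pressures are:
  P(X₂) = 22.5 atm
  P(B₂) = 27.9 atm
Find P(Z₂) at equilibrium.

At equilibrium, Kₚ = P(Z₂)³·P(X₂)³ / P(B₂)³ = 166.
(P(Z₂))³·(22.5)³ / (27.9)³ = 166
P(Z₂)³ = 316 ⇒ P(Z₂) = 6.81 atm

P(Z₂) = 6.81 atm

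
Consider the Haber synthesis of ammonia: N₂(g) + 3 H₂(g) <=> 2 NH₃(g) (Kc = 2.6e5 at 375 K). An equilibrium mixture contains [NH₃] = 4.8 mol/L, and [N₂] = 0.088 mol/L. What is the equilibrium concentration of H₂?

At equilibrium, Kc = [NH₃]² / ([N₂]·[H₂]³) = 2.6e5.
(4.8)² / ((0.088)·([H₂])³) = 2.6e5
[H₂]³ = 0.00101 ⇒ [H₂] = 0.10 mol/L

[H₂] = 0.10 mol/L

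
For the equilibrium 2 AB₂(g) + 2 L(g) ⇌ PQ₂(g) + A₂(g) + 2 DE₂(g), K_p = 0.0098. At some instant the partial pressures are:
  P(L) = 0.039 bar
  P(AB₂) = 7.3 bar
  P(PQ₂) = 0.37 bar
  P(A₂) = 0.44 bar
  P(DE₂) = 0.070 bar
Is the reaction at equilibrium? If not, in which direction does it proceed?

at equilibrium

Q_p = P(PQ₂)·P(A₂)·P(DE₂)² / (P(AB₂)²·P(L)²) = (0.37)·(0.44)·(0.070)² / ((7.3)²·(0.039)²) = 0.0098
Q_p = 0.0098 = K_p, so the system is already at equilibrium.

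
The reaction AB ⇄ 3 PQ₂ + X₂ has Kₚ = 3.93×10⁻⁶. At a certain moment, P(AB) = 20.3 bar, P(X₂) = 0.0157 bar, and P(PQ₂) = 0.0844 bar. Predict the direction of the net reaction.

Qₚ = P(PQ₂)³·P(X₂) / P(AB) = (0.0844)³·(0.0157) / (20.3) = 4.65×10⁻⁷
Qₚ = 4.65×10⁻⁷ < Kₚ = 3.93×10⁻⁶, so the forward reaction proceeds.

to the right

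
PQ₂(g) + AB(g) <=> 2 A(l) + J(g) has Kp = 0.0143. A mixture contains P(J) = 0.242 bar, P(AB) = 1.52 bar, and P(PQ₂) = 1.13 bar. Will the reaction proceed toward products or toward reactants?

(A is a pure liquid — omitted from Qp.)
Qp = P(J) / (P(PQ₂)·P(AB)) = (0.242) / ((1.13)·(1.52)) = 0.141
Qp = 0.141 > Kp = 0.0143, so the reverse reaction proceeds.

to the left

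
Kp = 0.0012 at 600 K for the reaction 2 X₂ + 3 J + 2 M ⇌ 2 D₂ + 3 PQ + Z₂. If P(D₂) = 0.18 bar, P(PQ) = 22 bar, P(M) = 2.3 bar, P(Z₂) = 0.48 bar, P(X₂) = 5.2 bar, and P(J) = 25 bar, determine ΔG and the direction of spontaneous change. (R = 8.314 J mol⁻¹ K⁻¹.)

Qp = P(D₂)²·P(PQ)³·P(Z₂) / (P(X₂)²·P(J)³·P(M)²) = (0.18)²·(22)³·(0.48) / ((5.2)²·(25)³·(2.3)²) = 7.41×10⁻⁵
ΔG = RT ln(Qp/Kp) = (8.314 J mol⁻¹ K⁻¹)(600 K) × ln(7.41×10⁻⁵/0.0012)
   = (4.988 kJ/mol)(-2.785) = -13.9 kJ/mol
ΔG < 0, so the forward reaction is spontaneous (proceeds forward).

ΔG = -13.9 kJ/mol; the forward reaction is spontaneous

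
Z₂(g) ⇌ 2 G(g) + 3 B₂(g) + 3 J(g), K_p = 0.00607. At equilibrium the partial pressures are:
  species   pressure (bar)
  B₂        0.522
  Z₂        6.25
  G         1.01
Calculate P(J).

At equilibrium, K_p = P(G)²·P(B₂)³·P(J)³ / P(Z₂) = 0.00607.
(1.01)²·(0.522)³·(P(J))³ / (6.25) = 0.00607
P(J)³ = 0.261 ⇒ P(J) = 0.639 bar

P(J) = 0.639 bar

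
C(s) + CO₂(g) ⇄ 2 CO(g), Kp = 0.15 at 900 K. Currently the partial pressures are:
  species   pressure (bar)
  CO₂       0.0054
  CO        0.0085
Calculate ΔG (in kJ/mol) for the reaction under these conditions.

ΔG = -18.1 kJ/mol

(C is a pure solid — omitted from Qp.)
Qp = P(CO)² / P(CO₂) = (0.0085)² / (0.0054) = 0.0134
ΔG = RT ln(Qp/Kp) = (8.314 J mol⁻¹ K⁻¹)(900 K) × ln(0.0134/0.15)
   = (7.483 kJ/mol)(-2.415) = -18.1 kJ/mol
ΔG < 0, so the forward reaction is spontaneous (proceeds forward).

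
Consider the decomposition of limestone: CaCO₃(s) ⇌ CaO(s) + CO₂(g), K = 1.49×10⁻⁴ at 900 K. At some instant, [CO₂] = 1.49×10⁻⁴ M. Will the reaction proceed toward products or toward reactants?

(CaCO₃, CaO are pure solids — omitted from Q.)
Q = [CO₂] = 1.49×10⁻⁴
Q = 1.49×10⁻⁴ = K, so the system is already at equilibrium.

no net change (already at equilibrium)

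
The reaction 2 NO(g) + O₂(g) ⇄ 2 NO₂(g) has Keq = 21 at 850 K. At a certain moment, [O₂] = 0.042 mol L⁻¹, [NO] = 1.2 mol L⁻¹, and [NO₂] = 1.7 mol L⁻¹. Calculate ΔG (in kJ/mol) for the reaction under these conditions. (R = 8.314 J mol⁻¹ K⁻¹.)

Q = [NO₂]² / ([NO]²·[O₂]) = (1.7)² / ((1.2)²·(0.042)) = 47.8
ΔG = RT ln(Q/Keq) = (8.314 J mol⁻¹ K⁻¹)(850 K) × ln(47.8/21)
   = (7.067 kJ/mol)(0.8225) = 5.81 kJ/mol
ΔG > 0, so the forward reaction is non-spontaneous (proceeds in reverse).

ΔG = 5.81 kJ/mol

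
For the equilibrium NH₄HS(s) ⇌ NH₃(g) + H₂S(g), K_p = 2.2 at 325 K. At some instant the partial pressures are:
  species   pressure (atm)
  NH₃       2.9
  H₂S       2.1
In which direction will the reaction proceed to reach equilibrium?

in the reverse direction

(NH₄HS is a pure solid — omitted from Q_p.)
Q_p = P(NH₃)·P(H₂S) = (2.9)·(2.1) = 6.1
Q_p = 6.1 > K_p = 2.2, so the reverse reaction proceeds.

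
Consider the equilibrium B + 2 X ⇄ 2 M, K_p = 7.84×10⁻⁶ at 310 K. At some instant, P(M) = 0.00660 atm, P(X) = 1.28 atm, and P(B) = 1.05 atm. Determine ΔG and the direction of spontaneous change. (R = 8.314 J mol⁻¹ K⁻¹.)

Q_p = P(M)² / (P(B)·P(X)²) = (0.00660)² / ((1.05)·(1.28)²) = 2.53×10⁻⁵
ΔG = RT ln(Q_p/K_p) = (8.314 J mol⁻¹ K⁻¹)(310 K) × ln(2.53×10⁻⁵/7.84×10⁻⁶)
   = (2.577 kJ/mol)(1.172) = 3.02 kJ/mol
ΔG > 0, so the forward reaction is non-spontaneous (proceeds in reverse).

ΔG = 3.02 kJ/mol; the forward reaction is non-spontaneous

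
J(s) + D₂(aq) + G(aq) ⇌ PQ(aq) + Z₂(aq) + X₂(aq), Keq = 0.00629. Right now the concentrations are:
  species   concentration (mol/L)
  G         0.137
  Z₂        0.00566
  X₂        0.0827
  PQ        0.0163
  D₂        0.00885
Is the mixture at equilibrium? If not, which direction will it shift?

(J is a pure solid — omitted from Q.)
Q = [PQ]·[Z₂]·[X₂] / ([D₂]·[G]) = (0.0163)·(0.00566)·(0.0827) / ((0.00885)·(0.137)) = 0.00629
Q = 0.00629 = Keq; the system is at equilibrium.

yes, at equilibrium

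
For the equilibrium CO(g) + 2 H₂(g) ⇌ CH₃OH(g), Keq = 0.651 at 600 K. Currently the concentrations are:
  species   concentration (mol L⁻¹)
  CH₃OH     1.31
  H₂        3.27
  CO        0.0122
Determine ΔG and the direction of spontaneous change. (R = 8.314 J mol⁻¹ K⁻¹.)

ΔG = 13.6 kJ/mol; the forward reaction is non-spontaneous

Q = [CH₃OH] / ([CO]·[H₂]²) = (1.31) / ((0.0122)·(3.27)²) = 10.0
ΔG = RT ln(Q/Keq) = (8.314 J mol⁻¹ K⁻¹)(600 K) × ln(10.0/0.651)
   = (4.988 kJ/mol)(2.732) = 13.6 kJ/mol
ΔG > 0, so the forward reaction is non-spontaneous (proceeds in reverse).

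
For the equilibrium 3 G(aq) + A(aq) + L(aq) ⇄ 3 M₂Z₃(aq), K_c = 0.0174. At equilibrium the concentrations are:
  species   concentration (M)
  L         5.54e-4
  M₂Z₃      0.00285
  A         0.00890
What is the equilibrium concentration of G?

At equilibrium, K_c = [M₂Z₃]³ / ([G]³·[A]·[L]) = 0.0174.
(0.00285)³ / (([G])³·(0.00890)·(5.54e-4)) = 0.0174
[G]³ = 0.270 ⇒ [G] = 0.646 M

[G] = 0.646 M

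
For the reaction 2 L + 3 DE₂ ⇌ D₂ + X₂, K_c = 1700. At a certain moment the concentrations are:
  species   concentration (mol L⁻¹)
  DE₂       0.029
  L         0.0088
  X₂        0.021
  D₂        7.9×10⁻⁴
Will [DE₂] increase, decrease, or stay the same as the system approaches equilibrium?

Q_c = [D₂]·[X₂] / ([L]²·[DE₂]³) = (7.9×10⁻⁴)·(0.021) / ((0.0088)²·(0.029)³) = 8800
Q_c = 8800 > K_c = 1700: net reverse reaction.
DE₂ is a reactant, so it increases.

increase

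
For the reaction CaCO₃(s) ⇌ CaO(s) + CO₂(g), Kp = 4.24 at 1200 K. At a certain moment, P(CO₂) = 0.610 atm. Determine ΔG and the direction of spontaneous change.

ΔG = -19.3 kJ/mol; the forward reaction is spontaneous

(CaCO₃, CaO are pure solids — omitted from Qp.)
Qp = P(CO₂) = 0.610
ΔG = RT ln(Qp/Kp) = (8.314 J mol⁻¹ K⁻¹)(1200 K) × ln(0.610/4.24)
   = (9.977 kJ/mol)(-1.939) = -19.3 kJ/mol
ΔG < 0, so the forward reaction is spontaneous (proceeds forward).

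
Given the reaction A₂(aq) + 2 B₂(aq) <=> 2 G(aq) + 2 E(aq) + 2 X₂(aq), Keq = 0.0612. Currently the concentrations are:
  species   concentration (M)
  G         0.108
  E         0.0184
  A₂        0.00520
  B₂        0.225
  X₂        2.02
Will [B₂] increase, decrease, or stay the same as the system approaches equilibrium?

Q = [G]²·[E]²·[X₂]² / ([A₂]·[B₂]²) = (0.108)²·(0.0184)²·(2.02)² / ((0.00520)·(0.225)²) = 0.0612
Q = 0.0612 = Keq; the system is at equilibrium.

stay the same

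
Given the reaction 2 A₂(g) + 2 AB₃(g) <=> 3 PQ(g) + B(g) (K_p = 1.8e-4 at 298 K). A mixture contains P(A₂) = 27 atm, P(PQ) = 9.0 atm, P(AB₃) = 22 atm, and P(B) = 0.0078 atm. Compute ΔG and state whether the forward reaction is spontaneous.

Q_p = P(PQ)³·P(B) / (P(A₂)²·P(AB₃)²) = (9.0)³·(0.0078) / ((27)²·(22)²) = 1.61e-5
ΔG = RT ln(Q_p/K_p) = (8.314 J mol⁻¹ K⁻¹)(298 K) × ln(1.61e-5/1.8e-4)
   = (2.478 kJ/mol)(-2.414) = -5.98 kJ/mol
ΔG < 0, so the forward reaction is spontaneous (proceeds forward).

ΔG = -5.98 kJ/mol; the forward reaction is spontaneous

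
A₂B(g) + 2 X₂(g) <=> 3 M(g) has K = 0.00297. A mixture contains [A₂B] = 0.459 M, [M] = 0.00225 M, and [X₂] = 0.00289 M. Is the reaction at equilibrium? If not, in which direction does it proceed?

neither direction; the system is at equilibrium

Q = [M]³ / ([A₂B]·[X₂]²) = (0.00225)³ / ((0.459)·(0.00289)²) = 0.00297
Q = 0.00297 = K, so the system is already at equilibrium.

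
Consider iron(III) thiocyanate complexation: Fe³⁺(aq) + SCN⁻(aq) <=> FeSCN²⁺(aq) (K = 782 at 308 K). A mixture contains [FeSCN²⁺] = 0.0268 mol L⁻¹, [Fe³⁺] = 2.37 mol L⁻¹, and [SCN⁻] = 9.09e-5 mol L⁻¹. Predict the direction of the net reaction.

to the right

Q = [FeSCN²⁺] / ([Fe³⁺]·[SCN⁻]) = (0.0268) / ((2.37)·(9.09e-5)) = 124
Q = 124 < K = 782, so the forward reaction proceeds.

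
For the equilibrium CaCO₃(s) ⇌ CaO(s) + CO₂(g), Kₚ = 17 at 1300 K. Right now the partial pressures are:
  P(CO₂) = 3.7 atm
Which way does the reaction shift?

(CaCO₃, CaO are pure solids — omitted from Qₚ.)
Qₚ = P(CO₂) = 3.7
Qₚ = 3.7 < Kₚ = 17, so the forward reaction proceeds.

toward products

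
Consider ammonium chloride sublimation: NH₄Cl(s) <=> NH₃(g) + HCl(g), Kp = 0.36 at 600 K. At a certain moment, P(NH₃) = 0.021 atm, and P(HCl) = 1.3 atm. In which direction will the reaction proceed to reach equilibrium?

in the forward direction

(NH₄Cl is a pure solid — omitted from Qp.)
Qp = P(NH₃)·P(HCl) = (0.021)·(1.3) = 0.027
Qp = 0.027 < Kp = 0.36, so the forward reaction proceeds.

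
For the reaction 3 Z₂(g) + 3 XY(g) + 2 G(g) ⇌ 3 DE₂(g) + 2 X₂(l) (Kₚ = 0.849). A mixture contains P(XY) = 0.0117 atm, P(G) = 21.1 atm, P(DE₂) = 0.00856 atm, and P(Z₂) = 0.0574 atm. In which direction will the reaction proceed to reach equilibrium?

to the left

(X₂ is a pure liquid — omitted from Qₚ.)
Qₚ = P(DE₂)³ / (P(Z₂)³·P(XY)³·P(G)²) = (0.00856)³ / ((0.0574)³·(0.0117)³·(21.1)²) = 4.65
Qₚ = 4.65 > Kₚ = 0.849, so the reverse reaction proceeds.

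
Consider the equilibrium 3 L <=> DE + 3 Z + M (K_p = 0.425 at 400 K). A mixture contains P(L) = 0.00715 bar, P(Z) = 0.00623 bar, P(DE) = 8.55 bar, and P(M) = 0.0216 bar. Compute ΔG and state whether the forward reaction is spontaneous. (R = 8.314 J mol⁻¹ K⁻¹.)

ΔG = -4.15 kJ/mol; the forward reaction is spontaneous

Q_p = P(DE)·P(Z)³·P(M) / P(L)³ = (8.55)·(0.00623)³·(0.0216) / (0.00715)³ = 0.122
ΔG = RT ln(Q_p/K_p) = (8.314 J mol⁻¹ K⁻¹)(400 K) × ln(0.122/0.425)
   = (3.326 kJ/mol)(-1.248) = -4.15 kJ/mol
ΔG < 0, so the forward reaction is spontaneous (proceeds forward).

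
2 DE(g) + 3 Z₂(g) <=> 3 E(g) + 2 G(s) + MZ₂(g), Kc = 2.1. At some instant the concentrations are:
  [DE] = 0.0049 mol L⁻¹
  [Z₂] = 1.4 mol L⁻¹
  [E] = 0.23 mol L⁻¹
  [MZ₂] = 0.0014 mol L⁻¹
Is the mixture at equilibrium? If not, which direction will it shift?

(G is a pure solid — omitted from Qc.)
Qc = [E]³·[MZ₂] / ([DE]²·[Z₂]³) = (0.23)³·(0.0014) / ((0.0049)²·(1.4)³) = 0.26
Qc = 0.26 < Kc = 2.1: net forward reaction.

no; Q < K, reaction proceeds forward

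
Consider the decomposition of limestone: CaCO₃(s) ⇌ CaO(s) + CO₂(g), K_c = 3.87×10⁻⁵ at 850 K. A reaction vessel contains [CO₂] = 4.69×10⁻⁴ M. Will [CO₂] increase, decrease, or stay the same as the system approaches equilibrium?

(CaCO₃, CaO are pure solids — omitted from Q_c.)
Q_c = [CO₂] = 4.69×10⁻⁴
Q_c = 4.69×10⁻⁴ > K_c = 3.87×10⁻⁵: net reverse reaction.
CO₂ is a product, so it decreases.

decrease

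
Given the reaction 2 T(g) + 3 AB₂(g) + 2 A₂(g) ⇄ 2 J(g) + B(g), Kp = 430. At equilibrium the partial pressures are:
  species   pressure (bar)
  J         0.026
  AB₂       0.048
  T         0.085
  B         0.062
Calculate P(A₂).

P(A₂) = 0.35 bar

At equilibrium, Kp = P(J)²·P(B) / (P(T)²·P(AB₂)³·P(A₂)²) = 430.
(0.026)²·(0.062) / ((0.085)²·(0.048)³·(P(A₂))²) = 430
P(A₂)² = 0.122 ⇒ P(A₂) = 0.35 bar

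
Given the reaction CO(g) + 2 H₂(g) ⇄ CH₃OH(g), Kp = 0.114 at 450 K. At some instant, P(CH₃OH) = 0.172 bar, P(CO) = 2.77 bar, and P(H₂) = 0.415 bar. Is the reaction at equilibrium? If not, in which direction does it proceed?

Qp = P(CH₃OH) / (P(CO)·P(H₂)²) = (0.172) / ((2.77)·(0.415)²) = 0.361
Qp = 0.361 > Kp = 0.114, so the reverse reaction proceeds.

reverse (toward reactants)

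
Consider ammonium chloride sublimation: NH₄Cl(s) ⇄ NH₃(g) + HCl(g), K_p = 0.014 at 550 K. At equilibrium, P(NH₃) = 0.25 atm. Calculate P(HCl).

(NH₄Cl is a pure solid — omitted from K_p.)
At equilibrium, K_p = P(NH₃)·P(HCl) = 0.014.
(0.25)·(P(HCl)) = 0.014
P(HCl) = 0.0560 = 0.056 atm

P(HCl) = 0.056 atm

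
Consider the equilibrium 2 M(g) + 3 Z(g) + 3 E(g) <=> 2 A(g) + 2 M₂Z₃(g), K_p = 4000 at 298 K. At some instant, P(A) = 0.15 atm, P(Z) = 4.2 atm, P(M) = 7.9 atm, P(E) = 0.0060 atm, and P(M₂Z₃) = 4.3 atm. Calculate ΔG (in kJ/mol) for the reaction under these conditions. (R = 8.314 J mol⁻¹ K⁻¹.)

ΔG = -5.60 kJ/mol

Q_p = P(A)²·P(M₂Z₃)² / (P(M)²·P(Z)³·P(E)³) = (0.15)²·(4.3)² / ((7.9)²·(4.2)³·(0.0060)³) = 417
ΔG = RT ln(Q_p/K_p) = (8.314 J mol⁻¹ K⁻¹)(298 K) × ln(417/4000)
   = (2.478 kJ/mol)(-2.261) = -5.60 kJ/mol
ΔG < 0, so the forward reaction is spontaneous (proceeds forward).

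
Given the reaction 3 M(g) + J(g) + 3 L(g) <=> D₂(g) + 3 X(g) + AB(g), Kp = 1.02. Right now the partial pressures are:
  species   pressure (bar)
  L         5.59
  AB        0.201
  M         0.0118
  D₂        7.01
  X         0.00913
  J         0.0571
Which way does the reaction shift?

forward (toward products)

Qp = P(D₂)·P(X)³·P(AB) / (P(M)³·P(J)·P(L)³) = (7.01)·(0.00913)³·(0.201) / ((0.0118)³·(0.0571)·(5.59)³) = 0.0654
Qp = 0.0654 < Kp = 1.02, so the forward reaction proceeds.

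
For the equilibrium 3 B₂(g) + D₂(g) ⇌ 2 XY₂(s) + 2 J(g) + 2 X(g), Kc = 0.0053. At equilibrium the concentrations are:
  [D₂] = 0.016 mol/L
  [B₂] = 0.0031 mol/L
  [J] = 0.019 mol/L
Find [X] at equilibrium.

(XY₂ is a pure solid — omitted from Kc.)
At equilibrium, Kc = [J]²·[X]² / ([B₂]³·[D₂]) = 0.0053.
(0.019)²·([X])² / ((0.0031)³·(0.016)) = 0.0053
[X]² = 7.00×10⁻⁹ ⇒ [X] = 8.4×10⁻⁵ mol/L

[X] = 8.4×10⁻⁵ mol/L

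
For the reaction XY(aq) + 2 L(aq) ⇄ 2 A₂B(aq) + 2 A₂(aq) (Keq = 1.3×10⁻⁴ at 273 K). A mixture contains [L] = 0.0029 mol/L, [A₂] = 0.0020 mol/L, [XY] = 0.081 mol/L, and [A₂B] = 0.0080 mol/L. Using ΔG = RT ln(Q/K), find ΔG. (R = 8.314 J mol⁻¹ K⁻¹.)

ΔG = 2.41 kJ/mol

Q = [A₂B]²·[A₂]² / ([XY]·[L]²) = (0.0080)²·(0.0020)² / ((0.081)·(0.0029)²) = 3.76×10⁻⁴
ΔG = RT ln(Q/Keq) = (8.314 J mol⁻¹ K⁻¹)(273 K) × ln(3.76×10⁻⁴/1.3×10⁻⁴)
   = (2.270 kJ/mol)(1.062) = 2.41 kJ/mol
ΔG > 0, so the forward reaction is non-spontaneous (proceeds in reverse).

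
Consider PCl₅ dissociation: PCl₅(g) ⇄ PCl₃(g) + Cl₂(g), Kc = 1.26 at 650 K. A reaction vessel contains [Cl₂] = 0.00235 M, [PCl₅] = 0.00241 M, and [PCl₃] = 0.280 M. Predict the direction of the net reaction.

Qc = [PCl₃]·[Cl₂] / [PCl₅] = (0.280)·(0.00235) / (0.00241) = 0.273
Qc = 0.273 < Kc = 1.26, so the forward reaction proceeds.

in the forward direction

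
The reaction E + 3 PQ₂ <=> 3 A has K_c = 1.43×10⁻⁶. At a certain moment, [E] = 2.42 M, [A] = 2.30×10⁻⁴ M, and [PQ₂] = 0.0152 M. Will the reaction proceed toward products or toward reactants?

no net change (already at equilibrium)

Q_c = [A]³ / ([E]·[PQ₂]³) = (2.30×10⁻⁴)³ / ((2.42)·(0.0152)³) = 1.43×10⁻⁶
Q_c = 1.43×10⁻⁶ = K_c, so the system is already at equilibrium.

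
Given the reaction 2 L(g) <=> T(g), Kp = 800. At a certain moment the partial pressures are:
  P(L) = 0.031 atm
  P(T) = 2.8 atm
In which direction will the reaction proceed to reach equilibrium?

Qp = P(T) / P(L)² = (2.8) / (0.031)² = 2900
Qp = 2900 > Kp = 800, so the reverse reaction proceeds.

reverse (toward reactants)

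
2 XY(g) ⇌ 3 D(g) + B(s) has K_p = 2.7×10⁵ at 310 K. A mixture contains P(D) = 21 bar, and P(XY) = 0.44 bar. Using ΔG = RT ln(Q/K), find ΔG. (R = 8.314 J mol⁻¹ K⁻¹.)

ΔG = -4.46 kJ/mol

(B is a pure solid — omitted from Q_p.)
Q_p = P(D)³ / P(XY)² = (21)³ / (0.44)² = 47800
ΔG = RT ln(Q_p/K_p) = (8.314 J mol⁻¹ K⁻¹)(310 K) × ln(47800/2.7×10⁵)
   = (2.577 kJ/mol)(-1.731) = -4.46 kJ/mol
ΔG < 0, so the forward reaction is spontaneous (proceeds forward).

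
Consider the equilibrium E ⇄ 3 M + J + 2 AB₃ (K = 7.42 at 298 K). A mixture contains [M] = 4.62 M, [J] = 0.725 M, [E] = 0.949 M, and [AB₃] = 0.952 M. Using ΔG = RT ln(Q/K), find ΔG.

ΔG = 5.50 kJ/mol

Q = [M]³·[J]·[AB₃]² / [E] = (4.62)³·(0.725)·(0.952)² / (0.949) = 68.3
ΔG = RT ln(Q/K) = (8.314 J mol⁻¹ K⁻¹)(298 K) × ln(68.3/7.42)
   = (2.478 kJ/mol)(2.220) = 5.50 kJ/mol
ΔG > 0, so the forward reaction is non-spontaneous (proceeds in reverse).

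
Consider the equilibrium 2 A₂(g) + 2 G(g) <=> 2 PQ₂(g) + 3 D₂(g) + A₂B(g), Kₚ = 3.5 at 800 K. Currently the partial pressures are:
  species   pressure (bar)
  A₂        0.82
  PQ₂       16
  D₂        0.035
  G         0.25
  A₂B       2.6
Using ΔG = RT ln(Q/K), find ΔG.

Qₚ = P(PQ₂)²·P(D₂)³·P(A₂B) / (P(A₂)²·P(G)²) = (16)²·(0.035)³·(2.6) / ((0.82)²·(0.25)²) = 0.679
ΔG = RT ln(Qₚ/Kₚ) = (8.314 J mol⁻¹ K⁻¹)(800 K) × ln(0.679/3.5)
   = (6.651 kJ/mol)(-1.640) = -10.9 kJ/mol
ΔG < 0, so the forward reaction is spontaneous (proceeds forward).

ΔG = -10.9 kJ/mol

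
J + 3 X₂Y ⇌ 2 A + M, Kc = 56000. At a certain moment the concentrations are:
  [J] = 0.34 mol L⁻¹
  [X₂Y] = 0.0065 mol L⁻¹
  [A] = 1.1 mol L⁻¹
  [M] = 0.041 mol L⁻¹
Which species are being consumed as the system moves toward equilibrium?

A, M (products)

Qc = [A]²·[M] / ([J]·[X₂Y]³) = (1.1)²·(0.041) / ((0.34)·(0.0065)³) = 5.3×10⁵
Qc = 5.3×10⁵ > Kc = 56000: net reverse reaction.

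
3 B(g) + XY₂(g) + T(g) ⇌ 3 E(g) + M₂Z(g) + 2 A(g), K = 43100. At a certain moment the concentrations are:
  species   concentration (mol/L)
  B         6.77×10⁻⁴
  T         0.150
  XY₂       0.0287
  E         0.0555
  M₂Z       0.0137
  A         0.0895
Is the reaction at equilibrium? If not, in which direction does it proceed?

Q = [E]³·[M₂Z]·[A]² / ([B]³·[XY₂]·[T]) = (0.0555)³·(0.0137)·(0.0895)² / ((6.77×10⁻⁴)³·(0.0287)·(0.150)) = 14000
Q = 14000 < K = 43100, so the forward reaction proceeds.

to the right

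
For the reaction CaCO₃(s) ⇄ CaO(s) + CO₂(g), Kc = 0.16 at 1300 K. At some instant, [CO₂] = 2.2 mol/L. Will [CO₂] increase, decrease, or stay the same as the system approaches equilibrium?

decrease

(CaCO₃, CaO are pure solids — omitted from Qc.)
Qc = [CO₂] = 2.2
Qc = 2.2 > Kc = 0.16: net reverse reaction.
CO₂ is a product, so it decreases.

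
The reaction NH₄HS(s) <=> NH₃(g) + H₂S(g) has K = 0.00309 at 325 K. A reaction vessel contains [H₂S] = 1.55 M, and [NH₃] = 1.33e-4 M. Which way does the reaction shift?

toward products

(NH₄HS is a pure solid — omitted from Q.)
Q = [NH₃]·[H₂S] = (1.33e-4)·(1.55) = 2.06e-4
Q = 2.06e-4 < K = 0.00309, so the forward reaction proceeds.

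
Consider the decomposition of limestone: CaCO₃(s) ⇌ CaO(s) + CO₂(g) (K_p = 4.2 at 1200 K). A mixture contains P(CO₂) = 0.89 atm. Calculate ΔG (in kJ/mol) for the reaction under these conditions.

(CaCO₃, CaO are pure solids — omitted from Q_p.)
Q_p = P(CO₂) = 0.890
ΔG = RT ln(Q_p/K_p) = (8.314 J mol⁻¹ K⁻¹)(1200 K) × ln(0.890/4.2)
   = (9.977 kJ/mol)(-1.552) = -15.5 kJ/mol
ΔG < 0, so the forward reaction is spontaneous (proceeds forward).

ΔG = -15.5 kJ/mol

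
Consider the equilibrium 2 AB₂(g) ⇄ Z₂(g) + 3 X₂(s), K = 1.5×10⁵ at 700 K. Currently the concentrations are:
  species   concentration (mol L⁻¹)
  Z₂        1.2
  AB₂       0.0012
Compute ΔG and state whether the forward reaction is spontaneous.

(X₂ is a pure solid — omitted from Q.)
Q = [Z₂] / [AB₂]² = (1.2) / (0.0012)² = 8.33×10⁵
ΔG = RT ln(Q/K) = (8.314 J mol⁻¹ K⁻¹)(700 K) × ln(8.33×10⁵/1.5×10⁵)
   = (5.820 kJ/mol)(1.714) = 9.98 kJ/mol
ΔG > 0, so the forward reaction is non-spontaneous (proceeds in reverse).

ΔG = 9.98 kJ/mol; the forward reaction is non-spontaneous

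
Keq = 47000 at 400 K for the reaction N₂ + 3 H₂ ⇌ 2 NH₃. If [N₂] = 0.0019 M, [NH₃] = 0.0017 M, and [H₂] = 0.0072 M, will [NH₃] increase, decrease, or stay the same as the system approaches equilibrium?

increase

Q = [NH₃]² / ([N₂]·[H₂]³) = (0.0017)² / ((0.0019)·(0.0072)³) = 4100
Q = 4100 < Keq = 47000: net forward reaction.
NH₃ is a product, so it increases.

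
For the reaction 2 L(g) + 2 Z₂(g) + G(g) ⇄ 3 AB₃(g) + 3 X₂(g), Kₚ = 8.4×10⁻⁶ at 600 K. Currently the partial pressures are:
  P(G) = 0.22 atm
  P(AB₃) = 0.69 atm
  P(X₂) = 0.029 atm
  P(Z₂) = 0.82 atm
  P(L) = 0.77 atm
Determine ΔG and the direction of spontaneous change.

ΔG = 11.9 kJ/mol; the forward reaction is non-spontaneous

Qₚ = P(AB₃)³·P(X₂)³ / (P(L)²·P(Z₂)²·P(G)) = (0.69)³·(0.029)³ / ((0.77)²·(0.82)²·(0.22)) = 9.14×10⁻⁵
ΔG = RT ln(Qₚ/Kₚ) = (8.314 J mol⁻¹ K⁻¹)(600 K) × ln(9.14×10⁻⁵/8.4×10⁻⁶)
   = (4.988 kJ/mol)(2.387) = 11.9 kJ/mol
ΔG > 0, so the forward reaction is non-spontaneous (proceeds in reverse).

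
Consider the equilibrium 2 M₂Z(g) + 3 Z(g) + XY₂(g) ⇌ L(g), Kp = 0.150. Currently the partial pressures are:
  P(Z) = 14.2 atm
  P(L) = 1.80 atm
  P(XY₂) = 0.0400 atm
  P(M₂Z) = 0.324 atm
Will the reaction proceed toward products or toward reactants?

Qp = P(L) / (P(M₂Z)²·P(Z)³·P(XY₂)) = (1.80) / ((0.324)²·(14.2)³·(0.0400)) = 0.150
Qp = 0.150 = Kp, so the system is already at equilibrium.

no net change (already at equilibrium)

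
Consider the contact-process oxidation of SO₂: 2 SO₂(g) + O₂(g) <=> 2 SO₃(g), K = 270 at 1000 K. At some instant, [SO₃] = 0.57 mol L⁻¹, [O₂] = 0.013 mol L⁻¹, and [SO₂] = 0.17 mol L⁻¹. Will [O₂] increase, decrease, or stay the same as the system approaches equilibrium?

increase

Q = [SO₃]² / ([SO₂]²·[O₂]) = (0.57)² / ((0.17)²·(0.013)) = 860
Q = 860 > K = 270: net reverse reaction.
O₂ is a reactant, so it increases.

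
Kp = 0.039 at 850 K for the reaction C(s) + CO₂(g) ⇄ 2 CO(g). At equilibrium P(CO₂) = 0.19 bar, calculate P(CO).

(C is a pure solid — omitted from Kp.)
At equilibrium, Kp = P(CO)² / P(CO₂) = 0.039.
(P(CO))² / (0.19) = 0.039
P(CO)² = 0.00741 ⇒ P(CO) = 0.086 bar

P(CO) = 0.086 bar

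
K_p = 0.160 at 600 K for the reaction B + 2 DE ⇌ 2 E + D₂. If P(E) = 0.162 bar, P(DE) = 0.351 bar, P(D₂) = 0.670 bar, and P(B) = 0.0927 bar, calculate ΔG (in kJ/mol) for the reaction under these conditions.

Q_p = P(E)²·P(D₂) / (P(B)·P(DE)²) = (0.162)²·(0.670) / ((0.0927)·(0.351)²) = 1.54
ΔG = RT ln(Q_p/K_p) = (8.314 J mol⁻¹ K⁻¹)(600 K) × ln(1.54/0.160)
   = (4.988 kJ/mol)(2.264) = 11.3 kJ/mol
ΔG > 0, so the forward reaction is non-spontaneous (proceeds in reverse).

ΔG = 11.3 kJ/mol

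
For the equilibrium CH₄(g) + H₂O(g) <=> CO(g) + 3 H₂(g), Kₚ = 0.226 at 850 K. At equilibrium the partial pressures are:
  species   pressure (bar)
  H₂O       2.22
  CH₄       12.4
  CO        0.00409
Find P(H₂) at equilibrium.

At equilibrium, Kₚ = P(CO)·P(H₂)³ / (P(CH₄)·P(H₂O)) = 0.226.
(0.00409)·(P(H₂))³ / ((12.4)·(2.22)) = 0.226
P(H₂)³ = 1520 ⇒ P(H₂) = 11.5 bar

P(H₂) = 11.5 bar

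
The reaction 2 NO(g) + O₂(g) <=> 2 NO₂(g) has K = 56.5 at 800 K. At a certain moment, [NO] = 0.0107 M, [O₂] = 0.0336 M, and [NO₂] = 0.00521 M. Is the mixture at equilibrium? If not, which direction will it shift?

no; Q < K, reaction proceeds forward

Q = [NO₂]² / ([NO]²·[O₂]) = (0.00521)² / ((0.0107)²·(0.0336)) = 7.06
Q = 7.06 < K = 56.5: net forward reaction.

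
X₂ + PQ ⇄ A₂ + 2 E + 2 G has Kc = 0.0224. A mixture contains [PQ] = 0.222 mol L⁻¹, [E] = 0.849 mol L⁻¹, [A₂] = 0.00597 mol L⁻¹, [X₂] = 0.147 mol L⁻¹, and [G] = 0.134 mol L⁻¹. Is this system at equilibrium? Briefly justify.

Qc = [A₂]·[E]²·[G]² / ([X₂]·[PQ]) = (0.00597)·(0.849)²·(0.134)² / ((0.147)·(0.222)) = 0.00237
Qc = 0.00237 < Kc = 0.0224: net forward reaction.

no; Q < K, reaction proceeds forward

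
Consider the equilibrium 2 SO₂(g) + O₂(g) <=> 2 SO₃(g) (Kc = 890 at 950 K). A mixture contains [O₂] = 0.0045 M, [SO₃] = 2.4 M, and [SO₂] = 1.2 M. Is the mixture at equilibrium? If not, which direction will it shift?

yes, at equilibrium

Qc = [SO₃]² / ([SO₂]²·[O₂]) = (2.4)² / ((1.2)²·(0.0045)) = 890
Qc = 890 = Kc; the system is at equilibrium.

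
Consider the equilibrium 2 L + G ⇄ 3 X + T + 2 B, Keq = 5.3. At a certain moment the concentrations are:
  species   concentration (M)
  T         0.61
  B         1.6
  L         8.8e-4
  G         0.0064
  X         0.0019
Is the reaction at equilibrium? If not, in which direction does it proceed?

forward (toward products)

Q = [X]³·[T]·[B]² / ([L]²·[G]) = (0.0019)³·(0.61)·(1.6)² / ((8.8e-4)²·(0.0064)) = 2.2
Q = 2.2 < Keq = 5.3, so the forward reaction proceeds.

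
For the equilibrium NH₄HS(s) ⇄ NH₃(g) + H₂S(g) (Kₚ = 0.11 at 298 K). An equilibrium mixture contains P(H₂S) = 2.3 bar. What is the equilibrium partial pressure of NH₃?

(NH₄HS is a pure solid — omitted from Kₚ.)
At equilibrium, Kₚ = P(NH₃)·P(H₂S) = 0.11.
(P(NH₃))·(2.3) = 0.11
P(NH₃) = 0.0478 = 0.048 bar

P(NH₃) = 0.048 bar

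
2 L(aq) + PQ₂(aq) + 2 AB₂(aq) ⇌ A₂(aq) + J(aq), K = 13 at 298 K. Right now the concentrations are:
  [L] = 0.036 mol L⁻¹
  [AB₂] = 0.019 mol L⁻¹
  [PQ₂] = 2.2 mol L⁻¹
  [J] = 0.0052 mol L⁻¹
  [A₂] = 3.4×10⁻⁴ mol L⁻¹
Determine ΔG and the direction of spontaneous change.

Q = [A₂]·[J] / ([L]²·[PQ₂]·[AB₂]²) = (3.4×10⁻⁴)·(0.0052) / ((0.036)²·(2.2)·(0.019)²) = 1.72
ΔG = RT ln(Q/K) = (8.314 J mol⁻¹ K⁻¹)(298 K) × ln(1.72/13)
   = (2.478 kJ/mol)(-2.023) = -5.01 kJ/mol
ΔG < 0, so the forward reaction is spontaneous (proceeds forward).

ΔG = -5.01 kJ/mol; the forward reaction is spontaneous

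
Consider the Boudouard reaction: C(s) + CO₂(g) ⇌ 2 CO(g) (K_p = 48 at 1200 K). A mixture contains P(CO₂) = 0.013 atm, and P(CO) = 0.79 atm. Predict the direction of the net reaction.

(C is a pure solid — omitted from Q_p.)
Q_p = P(CO)² / P(CO₂) = (0.79)² / (0.013) = 48
Q_p = 48 = K_p, so the system is already at equilibrium.

neither direction; the system is at equilibrium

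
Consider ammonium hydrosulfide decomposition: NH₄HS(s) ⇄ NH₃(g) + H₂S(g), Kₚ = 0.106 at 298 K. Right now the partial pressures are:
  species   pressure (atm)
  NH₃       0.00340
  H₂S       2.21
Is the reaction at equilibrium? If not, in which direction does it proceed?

toward products

(NH₄HS is a pure solid — omitted from Qₚ.)
Qₚ = P(NH₃)·P(H₂S) = (0.00340)·(2.21) = 0.00751
Qₚ = 0.00751 < Kₚ = 0.106, so the forward reaction proceeds.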